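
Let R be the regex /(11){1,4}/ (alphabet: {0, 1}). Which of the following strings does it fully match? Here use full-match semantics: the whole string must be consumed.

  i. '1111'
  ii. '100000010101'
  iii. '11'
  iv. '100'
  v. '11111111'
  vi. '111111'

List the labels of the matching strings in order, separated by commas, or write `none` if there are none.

i, iii, v, vi

i → match
ii → no match — must start with '11'
iii → match
iv → no match — must start with '11'
v → match
vi → match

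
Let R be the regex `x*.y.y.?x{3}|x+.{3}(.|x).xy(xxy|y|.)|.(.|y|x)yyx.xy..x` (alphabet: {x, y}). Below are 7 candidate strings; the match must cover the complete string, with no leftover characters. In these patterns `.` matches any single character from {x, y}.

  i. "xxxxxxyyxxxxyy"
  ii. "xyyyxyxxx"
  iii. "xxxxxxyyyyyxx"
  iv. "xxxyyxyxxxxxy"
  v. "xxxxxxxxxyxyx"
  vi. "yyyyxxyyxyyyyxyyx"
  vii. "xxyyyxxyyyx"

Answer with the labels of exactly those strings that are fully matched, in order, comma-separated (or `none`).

i, v

i → match
ii. "xyyyxyxxx" → no match
iii → no match
iv → no match
v → match
vi → no match
vii. "xxyyyxxyyyx" → no match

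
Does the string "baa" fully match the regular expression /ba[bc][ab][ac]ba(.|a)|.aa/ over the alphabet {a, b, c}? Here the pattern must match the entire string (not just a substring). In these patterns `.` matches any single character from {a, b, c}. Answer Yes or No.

Yes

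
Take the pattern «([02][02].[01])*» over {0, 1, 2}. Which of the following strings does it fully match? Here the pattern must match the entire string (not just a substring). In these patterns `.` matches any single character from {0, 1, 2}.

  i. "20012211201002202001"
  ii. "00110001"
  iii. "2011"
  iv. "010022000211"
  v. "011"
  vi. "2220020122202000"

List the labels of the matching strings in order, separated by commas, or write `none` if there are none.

i, ii, iii, vi

i → match
ii → match
iii → match
iv → no match
v → no match
vi → match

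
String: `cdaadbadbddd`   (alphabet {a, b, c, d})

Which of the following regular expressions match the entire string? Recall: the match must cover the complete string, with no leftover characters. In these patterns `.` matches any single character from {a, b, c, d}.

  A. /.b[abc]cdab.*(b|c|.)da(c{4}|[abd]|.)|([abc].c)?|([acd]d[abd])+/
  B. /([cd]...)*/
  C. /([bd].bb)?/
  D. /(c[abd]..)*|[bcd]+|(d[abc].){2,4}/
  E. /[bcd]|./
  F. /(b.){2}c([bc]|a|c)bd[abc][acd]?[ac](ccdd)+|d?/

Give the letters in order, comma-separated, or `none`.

A

A → match
B → no match
C → no match
D → no match
E → no match
F → no match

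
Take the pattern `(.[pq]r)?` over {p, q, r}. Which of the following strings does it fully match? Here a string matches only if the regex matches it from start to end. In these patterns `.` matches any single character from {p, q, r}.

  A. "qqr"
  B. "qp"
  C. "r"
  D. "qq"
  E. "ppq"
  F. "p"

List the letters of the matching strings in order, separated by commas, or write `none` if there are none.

A

A. "qqr" → match
B. "qp" → no match
C. "r" → no match
D. "qq" → no match
E. "ppq" → no match
F. "p" → no match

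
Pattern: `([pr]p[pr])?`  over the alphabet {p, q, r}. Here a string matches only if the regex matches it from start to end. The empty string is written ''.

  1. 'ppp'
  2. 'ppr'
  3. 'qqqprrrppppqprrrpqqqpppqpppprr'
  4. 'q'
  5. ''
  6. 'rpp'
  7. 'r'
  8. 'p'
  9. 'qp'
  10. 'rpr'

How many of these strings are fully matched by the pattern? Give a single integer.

5

1 → match
2 → match
3 → no match
4 → no match
5 → match
6 → match
7 → no match
8 → no match
9 → no match
10 → match
Total matched: 5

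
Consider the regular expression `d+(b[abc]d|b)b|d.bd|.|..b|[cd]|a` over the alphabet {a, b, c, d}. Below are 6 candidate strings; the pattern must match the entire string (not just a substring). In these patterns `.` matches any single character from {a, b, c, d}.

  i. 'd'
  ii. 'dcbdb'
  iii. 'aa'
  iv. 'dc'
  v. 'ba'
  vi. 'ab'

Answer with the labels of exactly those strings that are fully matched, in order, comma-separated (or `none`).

i

i. 'd' → match
ii. 'dcbdb' → no match
iii. 'aa' → no match
iv. 'dc' → no match
v. 'ba' → no match
vi. 'ab' → no match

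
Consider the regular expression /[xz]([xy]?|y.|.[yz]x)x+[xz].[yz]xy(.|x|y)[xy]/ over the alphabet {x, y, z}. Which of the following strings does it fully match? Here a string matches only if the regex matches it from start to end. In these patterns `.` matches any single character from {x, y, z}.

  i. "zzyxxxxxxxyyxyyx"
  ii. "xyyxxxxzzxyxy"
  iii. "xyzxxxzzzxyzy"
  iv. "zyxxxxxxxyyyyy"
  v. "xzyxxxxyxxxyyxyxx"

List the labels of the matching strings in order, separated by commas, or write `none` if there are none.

i → match
ii → match
iii → match
iv → no match
v → no match

i, ii, iii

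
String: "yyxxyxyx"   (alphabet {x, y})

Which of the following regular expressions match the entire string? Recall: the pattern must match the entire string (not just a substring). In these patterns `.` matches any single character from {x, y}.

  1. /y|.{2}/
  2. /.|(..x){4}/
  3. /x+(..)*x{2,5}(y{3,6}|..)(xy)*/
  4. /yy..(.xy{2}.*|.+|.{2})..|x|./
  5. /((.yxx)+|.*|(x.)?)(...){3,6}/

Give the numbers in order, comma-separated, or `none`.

4

1 → no match
2 → no match
3 → no match — must start with "x"
4 → match
5 → no match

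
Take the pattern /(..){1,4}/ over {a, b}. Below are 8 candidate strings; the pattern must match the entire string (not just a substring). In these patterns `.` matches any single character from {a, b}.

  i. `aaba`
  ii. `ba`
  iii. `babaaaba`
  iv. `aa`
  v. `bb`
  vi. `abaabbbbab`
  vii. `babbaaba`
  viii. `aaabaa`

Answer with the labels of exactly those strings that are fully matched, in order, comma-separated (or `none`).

i, ii, iii, iv, v, vii, viii

i → match
ii → match
iii → match
iv → match
v → match
vi → no match
vii → match
viii → match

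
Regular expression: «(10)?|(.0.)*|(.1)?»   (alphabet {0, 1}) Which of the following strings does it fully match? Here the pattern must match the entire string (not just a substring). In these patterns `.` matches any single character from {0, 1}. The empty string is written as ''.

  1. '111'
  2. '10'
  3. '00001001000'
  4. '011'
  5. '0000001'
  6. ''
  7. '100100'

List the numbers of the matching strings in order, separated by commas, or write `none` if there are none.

1 → no match
2 → match
3 → no match
4 → no match
5 → no match
6 → match
7 → match

2, 6, 7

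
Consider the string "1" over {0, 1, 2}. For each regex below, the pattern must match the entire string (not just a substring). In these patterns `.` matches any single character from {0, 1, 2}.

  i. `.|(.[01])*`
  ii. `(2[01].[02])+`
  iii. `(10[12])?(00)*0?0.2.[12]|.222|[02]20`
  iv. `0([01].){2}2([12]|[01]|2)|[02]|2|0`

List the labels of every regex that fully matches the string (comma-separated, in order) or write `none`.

i → match
ii → no match — must start with "2"
iii → no match
iv → no match

i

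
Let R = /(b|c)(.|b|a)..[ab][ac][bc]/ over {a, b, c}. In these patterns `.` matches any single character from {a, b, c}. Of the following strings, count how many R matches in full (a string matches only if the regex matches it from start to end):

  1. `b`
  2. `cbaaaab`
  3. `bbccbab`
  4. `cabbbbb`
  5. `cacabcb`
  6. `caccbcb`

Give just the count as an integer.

1 → no match
2 → match
3 → match
4 → no match
5 → match
6 → match
Total matched: 4

4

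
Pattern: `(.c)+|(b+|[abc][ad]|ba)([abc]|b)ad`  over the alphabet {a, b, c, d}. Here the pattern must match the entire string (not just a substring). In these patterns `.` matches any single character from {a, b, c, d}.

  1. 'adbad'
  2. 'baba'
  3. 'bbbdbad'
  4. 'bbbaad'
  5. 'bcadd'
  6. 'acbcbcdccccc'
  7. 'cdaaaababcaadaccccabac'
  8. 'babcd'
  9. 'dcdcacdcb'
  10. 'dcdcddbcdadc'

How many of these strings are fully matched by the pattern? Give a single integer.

3

1 → match
2 → no match
3 → no match
4 → match
5 → no match
6 → match
7 → no match
8 → no match
9 → no match
10 → no match
Total matched: 3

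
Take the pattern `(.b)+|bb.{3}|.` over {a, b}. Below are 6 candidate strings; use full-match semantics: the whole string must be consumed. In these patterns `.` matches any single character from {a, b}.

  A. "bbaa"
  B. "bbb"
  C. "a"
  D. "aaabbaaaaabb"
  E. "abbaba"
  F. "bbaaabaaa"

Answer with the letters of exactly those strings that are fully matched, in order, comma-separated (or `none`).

A. "bbaa" → no match
B. "bbb" → no match
C. "a" → match
D. "aaabbaaaaabb" → no match
E. "abbaba" → no match
F. "bbaaabaaa" → no match

C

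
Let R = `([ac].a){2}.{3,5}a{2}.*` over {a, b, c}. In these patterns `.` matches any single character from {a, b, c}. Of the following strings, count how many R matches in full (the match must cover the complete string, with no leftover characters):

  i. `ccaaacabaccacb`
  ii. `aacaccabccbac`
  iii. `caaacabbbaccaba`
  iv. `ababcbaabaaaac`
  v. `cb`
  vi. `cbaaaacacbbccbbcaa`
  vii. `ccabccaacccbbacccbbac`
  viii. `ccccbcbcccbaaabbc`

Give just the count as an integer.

i → no match
ii → no match
iii → no match
iv → no match
v → no match
vi → no match
vii → no match
viii → no match
Total matched: 0

0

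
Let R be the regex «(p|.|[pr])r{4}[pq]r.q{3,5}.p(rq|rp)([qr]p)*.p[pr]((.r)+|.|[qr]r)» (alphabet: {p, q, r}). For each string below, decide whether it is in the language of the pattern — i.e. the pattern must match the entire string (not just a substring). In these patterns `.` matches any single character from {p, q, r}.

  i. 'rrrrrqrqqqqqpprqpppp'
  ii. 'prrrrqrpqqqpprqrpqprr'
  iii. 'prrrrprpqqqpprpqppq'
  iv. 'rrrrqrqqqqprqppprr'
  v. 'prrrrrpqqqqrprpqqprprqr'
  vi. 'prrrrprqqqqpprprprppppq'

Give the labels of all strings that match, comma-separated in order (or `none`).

i → match
ii → match
iii → match
iv → no match
v → no match
vi → match

i, ii, iii, vi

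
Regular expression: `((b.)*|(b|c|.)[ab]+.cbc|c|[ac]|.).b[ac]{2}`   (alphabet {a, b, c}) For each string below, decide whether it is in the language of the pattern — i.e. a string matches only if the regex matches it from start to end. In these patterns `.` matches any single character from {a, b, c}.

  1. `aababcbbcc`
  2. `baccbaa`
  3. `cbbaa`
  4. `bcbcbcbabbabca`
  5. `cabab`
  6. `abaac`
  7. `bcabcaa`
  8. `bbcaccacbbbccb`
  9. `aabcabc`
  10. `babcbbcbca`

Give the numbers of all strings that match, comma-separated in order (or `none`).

3, 4, 10

1 → no match
2 → no match
3 → match
4 → match
5 → no match
6 → no match
7 → no match
8 → no match
9 → no match
10 → match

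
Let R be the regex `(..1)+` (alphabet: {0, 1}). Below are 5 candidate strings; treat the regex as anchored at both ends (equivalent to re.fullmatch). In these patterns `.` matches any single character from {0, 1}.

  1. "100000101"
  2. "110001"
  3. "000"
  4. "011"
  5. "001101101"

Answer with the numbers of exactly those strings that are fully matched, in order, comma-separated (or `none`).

4, 5

1 → no match
2 → no match
3 → no match — must end with "1"
4 → match
5 → match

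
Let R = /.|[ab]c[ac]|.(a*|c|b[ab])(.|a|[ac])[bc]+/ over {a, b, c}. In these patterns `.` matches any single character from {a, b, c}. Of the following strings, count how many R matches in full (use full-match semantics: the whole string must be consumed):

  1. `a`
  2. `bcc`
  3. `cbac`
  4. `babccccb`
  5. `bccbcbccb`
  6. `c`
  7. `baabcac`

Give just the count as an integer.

1 → match
2 → match
3 → no match
4 → match
5 → match
6 → match
7 → no match
Total matched: 5

5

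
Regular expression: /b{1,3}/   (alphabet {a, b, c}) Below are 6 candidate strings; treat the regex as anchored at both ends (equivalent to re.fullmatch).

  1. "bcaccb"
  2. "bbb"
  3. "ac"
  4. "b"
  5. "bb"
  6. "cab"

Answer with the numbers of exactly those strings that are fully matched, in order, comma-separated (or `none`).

1. "bcaccb" → no match
2. "bbb" → match
3. "ac" → no match — must start with "b"
4. "b" → match
5. "bb" → match
6. "cab" → no match — must start with "b"

2, 4, 5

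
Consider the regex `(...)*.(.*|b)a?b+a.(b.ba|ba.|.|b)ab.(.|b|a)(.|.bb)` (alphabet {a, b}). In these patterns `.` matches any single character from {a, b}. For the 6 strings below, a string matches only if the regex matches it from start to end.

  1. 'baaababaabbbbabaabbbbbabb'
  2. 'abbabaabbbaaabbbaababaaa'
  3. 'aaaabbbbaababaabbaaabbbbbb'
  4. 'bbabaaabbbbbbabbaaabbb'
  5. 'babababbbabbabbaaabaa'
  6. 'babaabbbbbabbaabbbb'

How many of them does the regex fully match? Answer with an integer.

1 → no match
2 → match
3 → no match
4 → no match
5 → no match
6 → no match
Total matched: 1

1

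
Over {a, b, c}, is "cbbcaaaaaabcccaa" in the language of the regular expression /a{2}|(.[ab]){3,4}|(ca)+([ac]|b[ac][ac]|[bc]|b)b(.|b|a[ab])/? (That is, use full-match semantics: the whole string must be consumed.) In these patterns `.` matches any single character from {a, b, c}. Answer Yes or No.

No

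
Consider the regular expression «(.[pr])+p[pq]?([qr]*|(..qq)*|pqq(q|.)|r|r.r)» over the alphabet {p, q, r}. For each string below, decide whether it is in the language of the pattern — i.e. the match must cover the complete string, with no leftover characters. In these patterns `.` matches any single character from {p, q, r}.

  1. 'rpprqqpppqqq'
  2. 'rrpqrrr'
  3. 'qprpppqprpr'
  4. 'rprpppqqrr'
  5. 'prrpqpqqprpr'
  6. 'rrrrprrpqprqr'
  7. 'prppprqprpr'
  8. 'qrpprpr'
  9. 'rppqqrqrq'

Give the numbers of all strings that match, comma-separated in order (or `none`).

2, 4, 8, 9

1 → no match
2 → match
3 → no match
4 → match
5 → no match
6 → no match
7 → no match
8 → match
9 → match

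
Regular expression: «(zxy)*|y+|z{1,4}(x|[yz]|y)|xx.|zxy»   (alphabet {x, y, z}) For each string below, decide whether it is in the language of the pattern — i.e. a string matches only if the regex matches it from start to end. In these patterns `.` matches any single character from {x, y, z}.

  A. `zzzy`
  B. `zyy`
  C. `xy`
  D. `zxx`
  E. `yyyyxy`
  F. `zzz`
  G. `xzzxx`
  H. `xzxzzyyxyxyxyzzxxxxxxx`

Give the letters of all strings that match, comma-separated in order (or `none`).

A, F

A → match
B → no match
C → no match
D → no match
E → no match
F → match
G → no match
H → no match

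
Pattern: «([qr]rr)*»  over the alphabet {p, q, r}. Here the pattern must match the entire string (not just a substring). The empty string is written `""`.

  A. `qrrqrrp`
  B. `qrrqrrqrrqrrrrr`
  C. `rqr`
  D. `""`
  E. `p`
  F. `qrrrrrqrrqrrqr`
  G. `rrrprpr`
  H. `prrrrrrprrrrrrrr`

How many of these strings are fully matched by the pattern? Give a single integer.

2

A → no match
B → match
C → no match
D → match
E → no match
F → no match
G → no match
H → no match
Total matched: 2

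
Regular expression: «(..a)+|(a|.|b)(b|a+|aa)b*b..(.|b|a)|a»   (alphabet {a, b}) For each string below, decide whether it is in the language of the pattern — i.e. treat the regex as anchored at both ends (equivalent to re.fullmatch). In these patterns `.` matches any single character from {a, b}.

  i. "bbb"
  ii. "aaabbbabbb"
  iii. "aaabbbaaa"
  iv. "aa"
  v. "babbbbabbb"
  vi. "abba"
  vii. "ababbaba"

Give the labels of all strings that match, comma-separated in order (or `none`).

iii

i → no match
ii → no match
iii → match
iv → no match
v → no match
vi → no match
vii → no match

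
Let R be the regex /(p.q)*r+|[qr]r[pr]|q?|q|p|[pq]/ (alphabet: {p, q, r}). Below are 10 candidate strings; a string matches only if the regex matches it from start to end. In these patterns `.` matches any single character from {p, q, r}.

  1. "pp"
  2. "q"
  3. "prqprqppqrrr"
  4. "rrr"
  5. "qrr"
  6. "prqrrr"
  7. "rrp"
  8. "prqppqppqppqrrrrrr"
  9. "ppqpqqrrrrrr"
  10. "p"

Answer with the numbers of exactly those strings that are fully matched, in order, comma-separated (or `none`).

1 → no match
2 → match
3 → match
4 → match
5 → match
6 → match
7 → match
8 → match
9 → match
10 → match

2, 3, 4, 5, 6, 7, 8, 9, 10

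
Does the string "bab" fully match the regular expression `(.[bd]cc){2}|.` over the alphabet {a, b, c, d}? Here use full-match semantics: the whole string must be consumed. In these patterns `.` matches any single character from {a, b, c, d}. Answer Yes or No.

No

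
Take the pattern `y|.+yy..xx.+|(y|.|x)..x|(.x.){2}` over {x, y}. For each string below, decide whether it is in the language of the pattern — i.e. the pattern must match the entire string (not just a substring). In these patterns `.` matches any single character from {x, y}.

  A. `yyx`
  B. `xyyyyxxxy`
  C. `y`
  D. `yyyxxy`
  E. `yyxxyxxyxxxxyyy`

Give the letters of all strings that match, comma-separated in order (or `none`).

A → no match
B → match
C → match
D → no match
E → no match

B, C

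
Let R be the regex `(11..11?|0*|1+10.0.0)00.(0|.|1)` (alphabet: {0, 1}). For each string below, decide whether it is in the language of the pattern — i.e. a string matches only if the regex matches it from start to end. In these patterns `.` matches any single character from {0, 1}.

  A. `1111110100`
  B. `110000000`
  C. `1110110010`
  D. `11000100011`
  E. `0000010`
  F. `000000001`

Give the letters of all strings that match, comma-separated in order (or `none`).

A. `1111110100` → no match
B. `110000000` → no match
C. `1110110010` → match
D. `11000100011` → match
E. `0000010` → match
F. `000000001` → match

C, D, E, F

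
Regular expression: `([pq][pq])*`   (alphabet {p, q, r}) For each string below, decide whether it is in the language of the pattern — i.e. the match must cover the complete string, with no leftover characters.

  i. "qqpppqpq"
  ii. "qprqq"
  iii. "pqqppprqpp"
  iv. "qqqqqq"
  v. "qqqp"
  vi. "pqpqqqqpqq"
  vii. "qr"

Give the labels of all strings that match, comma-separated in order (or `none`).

i, iv, v, vi

i. "qqpppqpq" → match
ii. "qprqq" → no match
iii. "pqqppprqpp" → no match
iv. "qqqqqq" → match
v. "qqqp" → match
vi. "pqpqqqqpqq" → match
vii. "qr" → no match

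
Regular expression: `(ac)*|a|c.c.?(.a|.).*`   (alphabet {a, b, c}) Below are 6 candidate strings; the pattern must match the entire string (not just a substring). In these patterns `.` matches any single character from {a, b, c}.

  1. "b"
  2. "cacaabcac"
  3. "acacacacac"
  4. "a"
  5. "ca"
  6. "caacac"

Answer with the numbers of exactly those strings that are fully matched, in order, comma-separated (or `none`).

1. "b" → no match
2. "cacaabcac" → match
3. "acacacacac" → match
4. "a" → match
5. "ca" → no match
6. "caacac" → no match

2, 3, 4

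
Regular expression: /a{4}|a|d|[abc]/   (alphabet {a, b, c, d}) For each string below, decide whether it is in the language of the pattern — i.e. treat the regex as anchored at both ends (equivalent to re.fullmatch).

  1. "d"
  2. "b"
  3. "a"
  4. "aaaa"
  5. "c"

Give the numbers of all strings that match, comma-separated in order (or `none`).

1, 2, 3, 4, 5

1 → match
2 → match
3 → match
4 → match
5 → match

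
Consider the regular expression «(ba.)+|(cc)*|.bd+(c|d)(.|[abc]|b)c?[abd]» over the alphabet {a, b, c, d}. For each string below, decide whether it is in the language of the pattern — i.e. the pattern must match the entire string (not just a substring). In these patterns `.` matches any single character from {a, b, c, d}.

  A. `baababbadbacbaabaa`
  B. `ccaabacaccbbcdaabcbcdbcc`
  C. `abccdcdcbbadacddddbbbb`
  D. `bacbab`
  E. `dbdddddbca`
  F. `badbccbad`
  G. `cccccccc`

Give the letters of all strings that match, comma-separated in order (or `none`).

A, D, E, G

A → match
B → no match
C → no match
D → match
E → match
F → no match
G → match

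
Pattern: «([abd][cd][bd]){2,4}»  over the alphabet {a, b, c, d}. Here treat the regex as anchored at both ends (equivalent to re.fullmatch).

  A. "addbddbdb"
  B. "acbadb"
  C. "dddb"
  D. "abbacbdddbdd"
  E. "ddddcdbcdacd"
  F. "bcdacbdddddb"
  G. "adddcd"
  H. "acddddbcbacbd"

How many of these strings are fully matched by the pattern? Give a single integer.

A. "addbddbdb" → match
B. "acbadb" → match
C. "dddb" → no match
D. "abbacbdddbdd" → no match
E. "ddddcdbcdacd" → match
F. "bcdacbdddddb" → match
G. "adddcd" → match
H → no match
Total matched: 5

5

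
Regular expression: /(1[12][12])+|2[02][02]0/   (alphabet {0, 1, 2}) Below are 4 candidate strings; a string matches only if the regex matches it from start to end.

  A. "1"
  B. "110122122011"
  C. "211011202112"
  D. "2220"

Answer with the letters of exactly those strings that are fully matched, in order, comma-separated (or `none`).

D

A → no match
B → no match
C → no match
D → match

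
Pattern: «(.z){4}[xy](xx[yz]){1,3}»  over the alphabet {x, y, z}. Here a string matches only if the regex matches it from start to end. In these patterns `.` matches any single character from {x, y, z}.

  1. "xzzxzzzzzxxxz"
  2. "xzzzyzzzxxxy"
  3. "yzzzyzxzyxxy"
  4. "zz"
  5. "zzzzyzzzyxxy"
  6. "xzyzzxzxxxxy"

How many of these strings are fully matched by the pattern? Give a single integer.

3

1 → no match
2 → match
3 → match
4 → no match
5 → match
6 → no match
Total matched: 3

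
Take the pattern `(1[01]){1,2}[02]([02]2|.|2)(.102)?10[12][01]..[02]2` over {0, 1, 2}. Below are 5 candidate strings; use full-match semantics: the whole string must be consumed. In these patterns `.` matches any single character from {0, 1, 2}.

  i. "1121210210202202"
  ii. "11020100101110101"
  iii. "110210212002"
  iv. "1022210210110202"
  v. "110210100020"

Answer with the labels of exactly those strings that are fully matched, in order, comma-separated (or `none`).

i, iii, iv

i → match
ii → no match — must end with "2"
iii → match
iv → match
v → no match — must end with "2"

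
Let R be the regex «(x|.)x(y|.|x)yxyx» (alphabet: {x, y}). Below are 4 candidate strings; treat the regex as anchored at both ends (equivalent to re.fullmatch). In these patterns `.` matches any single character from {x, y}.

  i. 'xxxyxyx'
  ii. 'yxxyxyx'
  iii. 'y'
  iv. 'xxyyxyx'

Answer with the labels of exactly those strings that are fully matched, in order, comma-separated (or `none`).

i → match
ii → match
iii → no match — must end with 'yxyx'
iv → match

i, ii, iv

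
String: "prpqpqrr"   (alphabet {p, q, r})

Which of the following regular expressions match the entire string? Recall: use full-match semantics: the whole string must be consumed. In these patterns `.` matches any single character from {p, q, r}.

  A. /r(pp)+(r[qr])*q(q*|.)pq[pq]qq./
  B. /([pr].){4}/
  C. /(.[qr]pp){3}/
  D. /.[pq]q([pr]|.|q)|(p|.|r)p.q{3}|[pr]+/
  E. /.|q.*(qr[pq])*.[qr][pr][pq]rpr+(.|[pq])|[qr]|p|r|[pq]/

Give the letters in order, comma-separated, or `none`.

B

A → no match — must start with "rpp"
B → match
C → no match — must end with "pp"
D → no match
E → no match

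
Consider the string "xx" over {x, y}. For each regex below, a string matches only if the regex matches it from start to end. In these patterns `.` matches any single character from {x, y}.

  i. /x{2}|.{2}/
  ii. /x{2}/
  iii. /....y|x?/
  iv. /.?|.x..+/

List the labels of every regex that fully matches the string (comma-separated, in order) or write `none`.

i, ii

i → match
ii → match
iii → no match
iv → no match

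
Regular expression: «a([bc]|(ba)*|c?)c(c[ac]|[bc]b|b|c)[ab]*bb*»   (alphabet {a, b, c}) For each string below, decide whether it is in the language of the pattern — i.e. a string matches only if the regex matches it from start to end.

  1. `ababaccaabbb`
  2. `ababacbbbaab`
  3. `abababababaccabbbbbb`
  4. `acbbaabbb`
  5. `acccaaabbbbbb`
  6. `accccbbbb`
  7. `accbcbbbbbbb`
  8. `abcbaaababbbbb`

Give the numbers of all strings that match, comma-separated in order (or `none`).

1, 2, 3, 4, 5, 6, 8

1. `ababaccaabbb` → match
2. `ababacbbbaab` → match
3 → match
4. `acbbaabbb` → match
5 → match
6. `accccbbbb` → match
7. `accbcbbbbbbb` → no match
8 → match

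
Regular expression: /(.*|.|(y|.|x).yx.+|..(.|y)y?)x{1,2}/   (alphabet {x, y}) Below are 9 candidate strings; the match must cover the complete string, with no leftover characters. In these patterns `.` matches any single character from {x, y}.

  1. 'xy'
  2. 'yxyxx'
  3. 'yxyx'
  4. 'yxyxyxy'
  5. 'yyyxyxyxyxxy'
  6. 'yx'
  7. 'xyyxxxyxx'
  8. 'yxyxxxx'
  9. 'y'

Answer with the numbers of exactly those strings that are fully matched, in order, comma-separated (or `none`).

2, 3, 6, 7, 8

1 → no match — must end with 'x'
2 → match
3 → match
4 → no match — must end with 'x'
5 → no match — must end with 'x'
6 → match
7 → match
8 → match
9 → no match — must end with 'x'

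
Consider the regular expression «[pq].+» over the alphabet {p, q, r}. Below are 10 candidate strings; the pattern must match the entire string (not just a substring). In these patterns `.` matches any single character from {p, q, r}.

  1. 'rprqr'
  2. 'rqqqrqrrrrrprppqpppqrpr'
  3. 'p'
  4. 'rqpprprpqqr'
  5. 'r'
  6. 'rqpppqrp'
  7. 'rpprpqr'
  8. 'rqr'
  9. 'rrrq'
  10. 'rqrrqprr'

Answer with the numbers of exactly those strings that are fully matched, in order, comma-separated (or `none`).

1 → no match
2 → no match
3 → no match
4 → no match
5 → no match
6 → no match
7 → no match
8 → no match
9 → no match
10 → no match

none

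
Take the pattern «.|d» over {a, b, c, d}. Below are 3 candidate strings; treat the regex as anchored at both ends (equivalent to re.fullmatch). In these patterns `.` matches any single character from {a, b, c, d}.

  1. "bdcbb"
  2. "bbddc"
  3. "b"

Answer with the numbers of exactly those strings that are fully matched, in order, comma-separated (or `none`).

1. "bdcbb" → no match
2. "bbddc" → no match
3. "b" → match

3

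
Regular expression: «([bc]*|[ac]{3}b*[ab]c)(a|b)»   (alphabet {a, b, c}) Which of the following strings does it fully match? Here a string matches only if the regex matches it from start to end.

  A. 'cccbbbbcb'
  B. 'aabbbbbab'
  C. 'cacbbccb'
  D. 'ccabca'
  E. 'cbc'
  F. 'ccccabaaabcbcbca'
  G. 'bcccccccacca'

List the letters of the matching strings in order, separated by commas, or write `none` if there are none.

A, D

A → match
B → no match
C → no match
D → match
E → no match
F → no match
G → no match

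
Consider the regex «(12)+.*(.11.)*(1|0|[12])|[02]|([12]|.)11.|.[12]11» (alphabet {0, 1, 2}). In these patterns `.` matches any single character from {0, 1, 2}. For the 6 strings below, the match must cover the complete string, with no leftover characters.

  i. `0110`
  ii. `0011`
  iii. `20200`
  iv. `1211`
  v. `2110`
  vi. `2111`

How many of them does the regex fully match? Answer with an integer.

4

i → match
ii → no match
iii → no match
iv → match
v → match
vi → match
Total matched: 4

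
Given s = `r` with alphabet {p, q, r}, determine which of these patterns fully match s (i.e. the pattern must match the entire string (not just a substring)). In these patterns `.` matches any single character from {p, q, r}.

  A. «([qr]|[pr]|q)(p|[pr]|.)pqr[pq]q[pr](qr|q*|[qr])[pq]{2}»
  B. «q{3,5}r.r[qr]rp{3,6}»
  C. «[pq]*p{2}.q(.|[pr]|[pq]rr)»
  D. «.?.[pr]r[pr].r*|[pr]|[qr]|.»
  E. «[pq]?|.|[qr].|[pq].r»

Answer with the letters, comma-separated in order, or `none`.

A → no match
B → no match — must start with `q`
C → no match
D → match
E → match

D, E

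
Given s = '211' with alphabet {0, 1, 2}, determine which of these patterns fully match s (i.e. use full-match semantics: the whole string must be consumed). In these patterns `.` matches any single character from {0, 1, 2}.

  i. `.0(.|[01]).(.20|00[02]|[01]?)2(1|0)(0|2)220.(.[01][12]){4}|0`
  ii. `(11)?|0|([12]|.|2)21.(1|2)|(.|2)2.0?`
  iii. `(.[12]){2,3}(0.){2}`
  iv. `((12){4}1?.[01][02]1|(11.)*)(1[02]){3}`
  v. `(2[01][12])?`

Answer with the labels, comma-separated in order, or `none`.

i → no match
ii → no match
iii → no match
iv → no match
v → match

v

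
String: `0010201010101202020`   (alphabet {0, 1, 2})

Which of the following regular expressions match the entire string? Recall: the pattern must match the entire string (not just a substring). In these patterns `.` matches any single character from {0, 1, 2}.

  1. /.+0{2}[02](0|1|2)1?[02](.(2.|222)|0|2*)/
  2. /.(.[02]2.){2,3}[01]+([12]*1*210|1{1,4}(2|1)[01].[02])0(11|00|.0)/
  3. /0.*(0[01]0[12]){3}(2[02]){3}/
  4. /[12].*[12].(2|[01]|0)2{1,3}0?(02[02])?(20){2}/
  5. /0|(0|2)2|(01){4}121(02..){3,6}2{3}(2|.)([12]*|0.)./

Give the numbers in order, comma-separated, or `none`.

3

1 → no match
2 → no match
3 → match
4 → no match
5 → no match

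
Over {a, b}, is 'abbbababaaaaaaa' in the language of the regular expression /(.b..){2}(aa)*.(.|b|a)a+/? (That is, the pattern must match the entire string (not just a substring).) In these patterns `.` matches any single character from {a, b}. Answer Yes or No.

Yes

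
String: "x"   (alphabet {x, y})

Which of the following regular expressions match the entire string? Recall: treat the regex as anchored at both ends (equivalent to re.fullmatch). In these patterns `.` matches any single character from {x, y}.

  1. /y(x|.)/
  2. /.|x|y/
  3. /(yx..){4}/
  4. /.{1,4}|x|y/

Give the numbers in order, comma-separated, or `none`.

2, 4

1 → no match — must start with "y"
2 → match
3 → no match — must start with "yx"
4 → match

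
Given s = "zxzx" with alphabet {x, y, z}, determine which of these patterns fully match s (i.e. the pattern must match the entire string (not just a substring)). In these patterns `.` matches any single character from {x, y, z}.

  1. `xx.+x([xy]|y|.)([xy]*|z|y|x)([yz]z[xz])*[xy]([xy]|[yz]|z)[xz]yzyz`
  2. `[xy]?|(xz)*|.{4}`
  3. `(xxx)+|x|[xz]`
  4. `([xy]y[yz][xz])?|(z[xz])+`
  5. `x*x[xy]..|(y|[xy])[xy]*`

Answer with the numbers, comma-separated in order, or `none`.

1 → no match — must start with "xx"
2 → match
3 → no match
4 → match
5 → no match

2, 4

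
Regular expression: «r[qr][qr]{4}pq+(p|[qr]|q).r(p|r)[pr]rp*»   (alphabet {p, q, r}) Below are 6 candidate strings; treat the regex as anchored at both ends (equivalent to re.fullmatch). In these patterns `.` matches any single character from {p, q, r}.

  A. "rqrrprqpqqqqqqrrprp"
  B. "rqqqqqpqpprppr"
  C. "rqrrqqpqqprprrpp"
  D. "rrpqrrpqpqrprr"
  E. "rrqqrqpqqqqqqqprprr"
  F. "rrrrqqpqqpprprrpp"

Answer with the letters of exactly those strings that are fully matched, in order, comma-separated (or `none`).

A → no match
B → match
C → match
D → no match
E → match
F → match

B, C, E, F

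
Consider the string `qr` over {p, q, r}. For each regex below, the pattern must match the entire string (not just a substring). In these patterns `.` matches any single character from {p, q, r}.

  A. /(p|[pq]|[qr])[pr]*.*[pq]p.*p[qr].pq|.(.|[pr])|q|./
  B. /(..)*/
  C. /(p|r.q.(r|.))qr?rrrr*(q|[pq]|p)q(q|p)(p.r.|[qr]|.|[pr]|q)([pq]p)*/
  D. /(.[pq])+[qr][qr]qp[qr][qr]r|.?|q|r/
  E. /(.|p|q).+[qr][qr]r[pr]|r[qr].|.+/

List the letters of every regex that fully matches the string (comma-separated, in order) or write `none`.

A, B, E

A → match
B → match
C → no match
D → no match
E → match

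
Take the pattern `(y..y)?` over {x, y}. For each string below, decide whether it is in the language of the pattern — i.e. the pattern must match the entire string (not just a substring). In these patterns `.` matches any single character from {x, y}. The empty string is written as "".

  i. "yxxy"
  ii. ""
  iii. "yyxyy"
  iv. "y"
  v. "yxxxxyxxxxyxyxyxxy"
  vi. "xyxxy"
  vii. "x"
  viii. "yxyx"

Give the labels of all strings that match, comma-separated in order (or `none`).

i → match
ii → match
iii → no match
iv → no match
v → no match
vi → no match
vii → no match
viii → no match

i, ii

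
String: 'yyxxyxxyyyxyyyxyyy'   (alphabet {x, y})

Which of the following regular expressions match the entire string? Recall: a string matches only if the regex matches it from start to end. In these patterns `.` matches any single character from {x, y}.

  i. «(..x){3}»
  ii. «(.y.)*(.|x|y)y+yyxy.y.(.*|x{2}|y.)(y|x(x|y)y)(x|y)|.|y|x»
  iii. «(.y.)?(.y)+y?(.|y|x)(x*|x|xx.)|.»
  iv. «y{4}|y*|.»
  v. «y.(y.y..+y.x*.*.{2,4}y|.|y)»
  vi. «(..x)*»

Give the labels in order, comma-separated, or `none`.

i → no match — must end with 'x'
ii → match
iii → no match
iv → no match
v → no match
vi → no match

ii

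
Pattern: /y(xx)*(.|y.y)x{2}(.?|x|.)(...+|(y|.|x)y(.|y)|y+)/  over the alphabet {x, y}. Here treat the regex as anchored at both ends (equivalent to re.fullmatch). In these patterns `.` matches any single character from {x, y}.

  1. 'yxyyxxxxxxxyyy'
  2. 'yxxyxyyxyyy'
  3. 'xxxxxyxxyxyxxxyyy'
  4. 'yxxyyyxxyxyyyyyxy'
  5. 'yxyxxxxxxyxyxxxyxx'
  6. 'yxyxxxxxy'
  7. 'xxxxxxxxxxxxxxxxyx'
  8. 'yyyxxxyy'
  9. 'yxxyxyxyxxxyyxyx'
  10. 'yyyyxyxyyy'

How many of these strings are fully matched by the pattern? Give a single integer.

1

1 → no match
2 → no match
3 → no match — must start with 'y'
4 → match
5 → no match
6 → no match
7 → no match — must start with 'y'
8 → no match
9 → no match
10 → no match
Total matched: 1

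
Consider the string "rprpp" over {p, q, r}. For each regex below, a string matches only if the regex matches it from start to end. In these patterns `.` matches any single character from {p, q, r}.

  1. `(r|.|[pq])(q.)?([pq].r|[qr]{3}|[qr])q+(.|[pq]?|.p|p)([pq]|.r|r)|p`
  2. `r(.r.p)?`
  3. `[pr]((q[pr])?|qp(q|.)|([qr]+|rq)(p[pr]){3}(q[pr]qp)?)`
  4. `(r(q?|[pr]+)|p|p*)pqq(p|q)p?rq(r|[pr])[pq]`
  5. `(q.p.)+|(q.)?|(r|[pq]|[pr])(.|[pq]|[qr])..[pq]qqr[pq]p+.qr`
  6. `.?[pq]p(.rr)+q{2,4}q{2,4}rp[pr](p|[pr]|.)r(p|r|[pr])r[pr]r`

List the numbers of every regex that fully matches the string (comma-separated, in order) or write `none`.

2

1 → no match
2 → match
3 → no match
4 → no match
5 → no match
6 → no match — must end with "r"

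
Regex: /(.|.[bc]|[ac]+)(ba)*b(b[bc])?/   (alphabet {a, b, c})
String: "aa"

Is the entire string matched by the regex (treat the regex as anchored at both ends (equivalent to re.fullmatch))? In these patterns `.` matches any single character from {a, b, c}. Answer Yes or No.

No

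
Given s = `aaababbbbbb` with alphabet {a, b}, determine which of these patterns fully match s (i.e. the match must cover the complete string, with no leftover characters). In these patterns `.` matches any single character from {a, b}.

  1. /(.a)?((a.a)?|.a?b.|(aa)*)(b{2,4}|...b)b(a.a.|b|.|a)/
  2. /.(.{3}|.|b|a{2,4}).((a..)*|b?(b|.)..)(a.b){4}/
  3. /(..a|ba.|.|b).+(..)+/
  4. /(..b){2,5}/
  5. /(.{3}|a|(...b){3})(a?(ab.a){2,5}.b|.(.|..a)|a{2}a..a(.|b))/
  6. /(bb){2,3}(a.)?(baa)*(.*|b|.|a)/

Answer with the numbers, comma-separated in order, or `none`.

1 → match
2 → no match
3 → match
4 → no match
5 → no match
6 → no match — must start with `bb`

1, 3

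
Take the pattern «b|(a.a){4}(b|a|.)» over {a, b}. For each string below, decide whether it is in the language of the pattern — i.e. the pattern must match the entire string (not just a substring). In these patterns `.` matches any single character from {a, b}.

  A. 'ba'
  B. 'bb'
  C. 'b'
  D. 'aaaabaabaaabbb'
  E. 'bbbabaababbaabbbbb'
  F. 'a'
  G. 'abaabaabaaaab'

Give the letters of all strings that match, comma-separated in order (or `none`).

A → no match
B → no match
C → match
D → no match
E → no match
F → no match
G → match

C, G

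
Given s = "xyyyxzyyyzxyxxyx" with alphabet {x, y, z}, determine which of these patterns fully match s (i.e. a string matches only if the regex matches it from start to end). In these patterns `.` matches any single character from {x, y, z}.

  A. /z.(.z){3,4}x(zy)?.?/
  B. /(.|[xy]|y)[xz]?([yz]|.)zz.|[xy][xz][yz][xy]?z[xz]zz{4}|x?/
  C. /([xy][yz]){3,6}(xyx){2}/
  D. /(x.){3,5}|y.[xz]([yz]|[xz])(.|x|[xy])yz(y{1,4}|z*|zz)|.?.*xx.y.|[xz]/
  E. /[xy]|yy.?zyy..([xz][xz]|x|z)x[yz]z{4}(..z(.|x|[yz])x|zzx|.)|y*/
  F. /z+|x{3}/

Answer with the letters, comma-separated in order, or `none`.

C

A → no match — must start with "z"
B → no match
C → match
D → no match
E → no match
F → no match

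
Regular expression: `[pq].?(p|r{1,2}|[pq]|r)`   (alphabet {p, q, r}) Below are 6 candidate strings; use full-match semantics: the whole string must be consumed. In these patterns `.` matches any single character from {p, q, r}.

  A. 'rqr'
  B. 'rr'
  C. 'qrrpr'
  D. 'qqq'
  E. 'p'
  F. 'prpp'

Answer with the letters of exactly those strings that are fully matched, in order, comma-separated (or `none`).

D

A. 'rqr' → no match
B. 'rr' → no match
C. 'qrrpr' → no match
D. 'qqq' → match
E. 'p' → no match
F. 'prpp' → no match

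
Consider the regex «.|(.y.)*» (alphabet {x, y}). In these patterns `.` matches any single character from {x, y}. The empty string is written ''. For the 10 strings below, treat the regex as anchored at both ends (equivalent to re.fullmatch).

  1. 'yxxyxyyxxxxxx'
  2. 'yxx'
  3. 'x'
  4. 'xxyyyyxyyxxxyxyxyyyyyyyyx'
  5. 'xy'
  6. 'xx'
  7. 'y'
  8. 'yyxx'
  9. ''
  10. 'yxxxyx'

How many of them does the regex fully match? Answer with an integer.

1 → no match
2. 'yxx' → no match
3. 'x' → match
4 → no match
5. 'xy' → no match
6. 'xx' → no match
7. 'y' → match
8. 'yyxx' → no match
9. '' → match
10. 'yxxxyx' → no match
Total matched: 3

3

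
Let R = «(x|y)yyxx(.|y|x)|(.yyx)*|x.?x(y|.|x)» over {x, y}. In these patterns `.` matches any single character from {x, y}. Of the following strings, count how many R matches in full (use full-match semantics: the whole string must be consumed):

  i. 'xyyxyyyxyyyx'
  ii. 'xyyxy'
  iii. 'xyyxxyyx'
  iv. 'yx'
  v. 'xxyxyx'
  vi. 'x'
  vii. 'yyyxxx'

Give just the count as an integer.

i → match
ii → no match
iii → match
iv → no match
v → no match
vi → no match
vii → match
Total matched: 3

3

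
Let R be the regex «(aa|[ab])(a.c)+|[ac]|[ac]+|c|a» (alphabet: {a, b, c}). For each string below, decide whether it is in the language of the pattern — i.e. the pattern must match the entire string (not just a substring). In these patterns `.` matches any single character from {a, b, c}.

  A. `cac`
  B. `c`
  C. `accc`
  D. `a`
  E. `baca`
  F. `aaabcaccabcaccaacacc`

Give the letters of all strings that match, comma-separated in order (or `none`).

A, B, C, D, F

A → match
B → match
C → match
D → match
E → no match
F → match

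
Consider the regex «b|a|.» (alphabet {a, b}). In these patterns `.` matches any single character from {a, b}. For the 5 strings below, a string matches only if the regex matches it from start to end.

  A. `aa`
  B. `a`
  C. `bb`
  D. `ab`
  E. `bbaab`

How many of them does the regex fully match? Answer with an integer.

1

A → no match
B → match
C → no match
D → no match
E → no match
Total matched: 1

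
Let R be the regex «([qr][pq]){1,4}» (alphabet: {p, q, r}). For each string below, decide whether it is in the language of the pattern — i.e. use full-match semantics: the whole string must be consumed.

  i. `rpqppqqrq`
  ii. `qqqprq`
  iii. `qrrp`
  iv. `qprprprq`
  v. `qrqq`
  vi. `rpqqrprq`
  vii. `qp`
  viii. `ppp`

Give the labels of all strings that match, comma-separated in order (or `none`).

i → no match
ii → match
iii → no match
iv → match
v → no match
vi → match
vii → match
viii → no match

ii, iv, vi, vii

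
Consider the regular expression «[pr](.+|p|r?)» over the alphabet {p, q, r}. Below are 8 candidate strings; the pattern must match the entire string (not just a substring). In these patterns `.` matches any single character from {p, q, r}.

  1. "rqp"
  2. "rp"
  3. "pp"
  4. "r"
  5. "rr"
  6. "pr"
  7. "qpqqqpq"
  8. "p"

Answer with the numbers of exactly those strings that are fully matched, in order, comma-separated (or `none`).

1, 2, 3, 4, 5, 6, 8

1 → match
2 → match
3 → match
4 → match
5 → match
6 → match
7 → no match
8 → match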